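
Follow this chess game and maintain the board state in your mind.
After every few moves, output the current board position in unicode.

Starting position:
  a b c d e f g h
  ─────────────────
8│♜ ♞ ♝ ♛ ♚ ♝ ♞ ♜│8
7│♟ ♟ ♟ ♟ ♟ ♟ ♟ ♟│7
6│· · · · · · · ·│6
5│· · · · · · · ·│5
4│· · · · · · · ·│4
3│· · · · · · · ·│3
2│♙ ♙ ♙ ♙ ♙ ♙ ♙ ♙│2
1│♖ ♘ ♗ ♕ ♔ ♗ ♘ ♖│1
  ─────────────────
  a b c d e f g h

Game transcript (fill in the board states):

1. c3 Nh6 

  a b c d e f g h
  ─────────────────
8│♜ ♞ ♝ ♛ ♚ ♝ · ♜│8
7│♟ ♟ ♟ ♟ ♟ ♟ ♟ ♟│7
6│· · · · · · · ♞│6
5│· · · · · · · ·│5
4│· · · · · · · ·│4
3│· · ♙ · · · · ·│3
2│♙ ♙ · ♙ ♙ ♙ ♙ ♙│2
1│♖ ♘ ♗ ♕ ♔ ♗ ♘ ♖│1
  ─────────────────
  a b c d e f g h

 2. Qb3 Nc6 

  a b c d e f g h
  ─────────────────
8│♜ · ♝ ♛ ♚ ♝ · ♜│8
7│♟ ♟ ♟ ♟ ♟ ♟ ♟ ♟│7
6│· · ♞ · · · · ♞│6
5│· · · · · · · ·│5
4│· · · · · · · ·│4
3│· ♕ ♙ · · · · ·│3
2│♙ ♙ · ♙ ♙ ♙ ♙ ♙│2
1│♖ ♘ ♗ · ♔ ♗ ♘ ♖│1
  ─────────────────
  a b c d e f g h

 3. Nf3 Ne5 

  a b c d e f g h
  ─────────────────
8│♜ · ♝ ♛ ♚ ♝ · ♜│8
7│♟ ♟ ♟ ♟ ♟ ♟ ♟ ♟│7
6│· · · · · · · ♞│6
5│· · · · ♞ · · ·│5
4│· · · · · · · ·│4
3│· ♕ ♙ · · ♘ · ·│3
2│♙ ♙ · ♙ ♙ ♙ ♙ ♙│2
1│♖ ♘ ♗ · ♔ ♗ · ♖│1
  ─────────────────
  a b c d e f g h

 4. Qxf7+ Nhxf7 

  a b c d e f g h
  ─────────────────
8│♜ · ♝ ♛ ♚ ♝ · ♜│8
7│♟ ♟ ♟ ♟ ♟ ♞ ♟ ♟│7
6│· · · · · · · ·│6
5│· · · · ♞ · · ·│5
4│· · · · · · · ·│4
3│· · ♙ · · ♘ · ·│3
2│♙ ♙ · ♙ ♙ ♙ ♙ ♙│2
1│♖ ♘ ♗ · ♔ ♗ · ♖│1
  ─────────────────
  a b c d e f g h

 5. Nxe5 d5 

  a b c d e f g h
  ─────────────────
8│♜ · ♝ ♛ ♚ ♝ · ♜│8
7│♟ ♟ ♟ · ♟ ♞ ♟ ♟│7
6│· · · · · · · ·│6
5│· · · ♟ ♘ · · ·│5
4│· · · · · · · ·│4
3│· · ♙ · · · · ·│3
2│♙ ♙ · ♙ ♙ ♙ ♙ ♙│2
1│♖ ♘ ♗ · ♔ ♗ · ♖│1
  ─────────────────
  a b c d e f g h



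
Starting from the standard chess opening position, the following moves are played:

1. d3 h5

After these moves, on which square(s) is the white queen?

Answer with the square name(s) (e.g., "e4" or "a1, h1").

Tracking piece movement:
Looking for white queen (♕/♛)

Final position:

  a b c d e f g h
  ─────────────────
8│♜ ♞ ♝ ♛ ♚ ♝ ♞ ♜│8
7│♟ ♟ ♟ ♟ ♟ ♟ ♟ ·│7
6│· · · · · · · ·│6
5│· · · · · · · ♟│5
4│· · · · · · · ·│4
3│· · · ♙ · · · ·│3
2│♙ ♙ ♙ · ♙ ♙ ♙ ♙│2
1│♖ ♘ ♗ ♕ ♔ ♗ ♘ ♖│1
  ─────────────────
  a b c d e f g h


d1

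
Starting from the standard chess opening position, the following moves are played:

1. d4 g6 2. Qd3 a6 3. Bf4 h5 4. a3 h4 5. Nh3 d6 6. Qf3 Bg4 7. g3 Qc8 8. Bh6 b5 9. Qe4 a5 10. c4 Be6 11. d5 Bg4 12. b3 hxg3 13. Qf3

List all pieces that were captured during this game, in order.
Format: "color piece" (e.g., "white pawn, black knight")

Tracking captures:
  hxg3: captured white pawn

white pawn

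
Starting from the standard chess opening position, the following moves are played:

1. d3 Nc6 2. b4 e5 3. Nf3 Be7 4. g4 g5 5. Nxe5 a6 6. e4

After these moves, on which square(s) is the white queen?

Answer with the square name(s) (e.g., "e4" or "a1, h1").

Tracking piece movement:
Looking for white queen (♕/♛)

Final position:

  a b c d e f g h
  ─────────────────
8│♜ · ♝ ♛ ♚ · ♞ ♜│8
7│· ♟ ♟ ♟ ♝ ♟ · ♟│7
6│♟ · ♞ · · · · ·│6
5│· · · · ♘ · ♟ ·│5
4│· ♙ · · ♙ · ♙ ·│4
3│· · · ♙ · · · ·│3
2│♙ · ♙ · · ♙ · ♙│2
1│♖ ♘ ♗ ♕ ♔ ♗ · ♖│1
  ─────────────────
  a b c d e f g h


d1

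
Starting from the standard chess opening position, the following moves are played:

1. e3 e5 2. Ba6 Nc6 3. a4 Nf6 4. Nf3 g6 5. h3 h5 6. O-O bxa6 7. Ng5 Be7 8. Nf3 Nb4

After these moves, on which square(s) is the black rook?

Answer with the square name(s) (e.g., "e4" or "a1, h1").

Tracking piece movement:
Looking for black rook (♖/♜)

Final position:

  a b c d e f g h
  ─────────────────
8│♜ · ♝ ♛ ♚ · · ♜│8
7│♟ · ♟ ♟ ♝ ♟ · ·│7
6│♟ · · · · ♞ ♟ ·│6
5│· · · · ♟ · · ♟│5
4│♙ ♞ · · · · · ·│4
3│· · · · ♙ ♘ · ♙│3
2│· ♙ ♙ ♙ · ♙ ♙ ·│2
1│♖ ♘ ♗ ♕ · ♖ ♔ ·│1
  ─────────────────
  a b c d e f g h


a8, h8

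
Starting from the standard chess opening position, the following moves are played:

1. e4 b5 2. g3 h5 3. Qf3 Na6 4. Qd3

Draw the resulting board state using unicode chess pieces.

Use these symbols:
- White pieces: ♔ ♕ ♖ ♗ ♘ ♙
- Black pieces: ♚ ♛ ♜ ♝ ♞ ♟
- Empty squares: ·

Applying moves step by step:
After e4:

♜ ♞ ♝ ♛ ♚ ♝ ♞ ♜
♟ ♟ ♟ ♟ ♟ ♟ ♟ ♟
· · · · · · · ·
· · · · · · · ·
· · · · ♙ · · ·
· · · · · · · ·
♙ ♙ ♙ ♙ · ♙ ♙ ♙
♖ ♘ ♗ ♕ ♔ ♗ ♘ ♖


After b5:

♜ ♞ ♝ ♛ ♚ ♝ ♞ ♜
♟ · ♟ ♟ ♟ ♟ ♟ ♟
· · · · · · · ·
· ♟ · · · · · ·
· · · · ♙ · · ·
· · · · · · · ·
♙ ♙ ♙ ♙ · ♙ ♙ ♙
♖ ♘ ♗ ♕ ♔ ♗ ♘ ♖


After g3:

♜ ♞ ♝ ♛ ♚ ♝ ♞ ♜
♟ · ♟ ♟ ♟ ♟ ♟ ♟
· · · · · · · ·
· ♟ · · · · · ·
· · · · ♙ · · ·
· · · · · · ♙ ·
♙ ♙ ♙ ♙ · ♙ · ♙
♖ ♘ ♗ ♕ ♔ ♗ ♘ ♖


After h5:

♜ ♞ ♝ ♛ ♚ ♝ ♞ ♜
♟ · ♟ ♟ ♟ ♟ ♟ ·
· · · · · · · ·
· ♟ · · · · · ♟
· · · · ♙ · · ·
· · · · · · ♙ ·
♙ ♙ ♙ ♙ · ♙ · ♙
♖ ♘ ♗ ♕ ♔ ♗ ♘ ♖


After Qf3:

♜ ♞ ♝ ♛ ♚ ♝ ♞ ♜
♟ · ♟ ♟ ♟ ♟ ♟ ·
· · · · · · · ·
· ♟ · · · · · ♟
· · · · ♙ · · ·
· · · · · ♕ ♙ ·
♙ ♙ ♙ ♙ · ♙ · ♙
♖ ♘ ♗ · ♔ ♗ ♘ ♖


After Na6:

♜ · ♝ ♛ ♚ ♝ ♞ ♜
♟ · ♟ ♟ ♟ ♟ ♟ ·
♞ · · · · · · ·
· ♟ · · · · · ♟
· · · · ♙ · · ·
· · · · · ♕ ♙ ·
♙ ♙ ♙ ♙ · ♙ · ♙
♖ ♘ ♗ · ♔ ♗ ♘ ♖


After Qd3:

♜ · ♝ ♛ ♚ ♝ ♞ ♜
♟ · ♟ ♟ ♟ ♟ ♟ ·
♞ · · · · · · ·
· ♟ · · · · · ♟
· · · · ♙ · · ·
· · · ♕ · · ♙ ·
♙ ♙ ♙ ♙ · ♙ · ♙
♖ ♘ ♗ · ♔ ♗ ♘ ♖



  a b c d e f g h
  ─────────────────
8│♜ · ♝ ♛ ♚ ♝ ♞ ♜│8
7│♟ · ♟ ♟ ♟ ♟ ♟ ·│7
6│♞ · · · · · · ·│6
5│· ♟ · · · · · ♟│5
4│· · · · ♙ · · ·│4
3│· · · ♕ · · ♙ ·│3
2│♙ ♙ ♙ ♙ · ♙ · ♙│2
1│♖ ♘ ♗ · ♔ ♗ ♘ ♖│1
  ─────────────────
  a b c d e f g h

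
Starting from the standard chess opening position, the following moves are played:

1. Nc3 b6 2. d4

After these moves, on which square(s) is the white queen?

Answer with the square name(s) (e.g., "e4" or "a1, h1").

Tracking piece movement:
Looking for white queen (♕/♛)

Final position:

  a b c d e f g h
  ─────────────────
8│♜ ♞ ♝ ♛ ♚ ♝ ♞ ♜│8
7│♟ · ♟ ♟ ♟ ♟ ♟ ♟│7
6│· ♟ · · · · · ·│6
5│· · · · · · · ·│5
4│· · · ♙ · · · ·│4
3│· · ♘ · · · · ·│3
2│♙ ♙ ♙ · ♙ ♙ ♙ ♙│2
1│♖ · ♗ ♕ ♔ ♗ ♘ ♖│1
  ─────────────────
  a b c d e f g h


d1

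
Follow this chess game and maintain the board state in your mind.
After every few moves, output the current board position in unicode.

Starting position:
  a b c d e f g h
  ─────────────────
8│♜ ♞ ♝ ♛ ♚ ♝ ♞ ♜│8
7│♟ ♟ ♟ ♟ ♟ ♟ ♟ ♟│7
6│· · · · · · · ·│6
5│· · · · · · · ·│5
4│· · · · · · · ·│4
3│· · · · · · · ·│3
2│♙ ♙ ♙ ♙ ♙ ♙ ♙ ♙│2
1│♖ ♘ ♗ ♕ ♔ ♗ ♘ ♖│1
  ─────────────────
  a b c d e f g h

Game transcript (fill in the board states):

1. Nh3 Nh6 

  a b c d e f g h
  ─────────────────
8│♜ ♞ ♝ ♛ ♚ ♝ · ♜│8
7│♟ ♟ ♟ ♟ ♟ ♟ ♟ ♟│7
6│· · · · · · · ♞│6
5│· · · · · · · ·│5
4│· · · · · · · ·│4
3│· · · · · · · ♘│3
2│♙ ♙ ♙ ♙ ♙ ♙ ♙ ♙│2
1│♖ ♘ ♗ ♕ ♔ ♗ · ♖│1
  ─────────────────
  a b c d e f g h

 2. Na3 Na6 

  a b c d e f g h
  ─────────────────
8│♜ · ♝ ♛ ♚ ♝ · ♜│8
7│♟ ♟ ♟ ♟ ♟ ♟ ♟ ♟│7
6│♞ · · · · · · ♞│6
5│· · · · · · · ·│5
4│· · · · · · · ·│4
3│♘ · · · · · · ♘│3
2│♙ ♙ ♙ ♙ ♙ ♙ ♙ ♙│2
1│♖ · ♗ ♕ ♔ ♗ · ♖│1
  ─────────────────
  a b c d e f g h

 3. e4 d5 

  a b c d e f g h
  ─────────────────
8│♜ · ♝ ♛ ♚ ♝ · ♜│8
7│♟ ♟ ♟ · ♟ ♟ ♟ ♟│7
6│♞ · · · · · · ♞│6
5│· · · ♟ · · · ·│5
4│· · · · ♙ · · ·│4
3│♘ · · · · · · ♘│3
2│♙ ♙ ♙ ♙ · ♙ ♙ ♙│2
1│♖ · ♗ ♕ ♔ ♗ · ♖│1
  ─────────────────
  a b c d e f g h

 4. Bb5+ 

  a b c d e f g h
  ─────────────────
8│♜ · ♝ ♛ ♚ ♝ · ♜│8
7│♟ ♟ ♟ · ♟ ♟ ♟ ♟│7
6│♞ · · · · · · ♞│6
5│· ♗ · ♟ · · · ·│5
4│· · · · ♙ · · ·│4
3│♘ · · · · · · ♘│3
2│♙ ♙ ♙ ♙ · ♙ ♙ ♙│2
1│♖ · ♗ ♕ ♔ · · ♖│1
  ─────────────────
  a b c d e f g h


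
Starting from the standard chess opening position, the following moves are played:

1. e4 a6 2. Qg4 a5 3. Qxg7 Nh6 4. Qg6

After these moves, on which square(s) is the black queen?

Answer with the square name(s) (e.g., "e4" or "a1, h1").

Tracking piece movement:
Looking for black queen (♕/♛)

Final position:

  a b c d e f g h
  ─────────────────
8│♜ ♞ ♝ ♛ ♚ ♝ · ♜│8
7│· ♟ ♟ ♟ ♟ ♟ · ♟│7
6│· · · · · · ♕ ♞│6
5│♟ · · · · · · ·│5
4│· · · · ♙ · · ·│4
3│· · · · · · · ·│3
2│♙ ♙ ♙ ♙ · ♙ ♙ ♙│2
1│♖ ♘ ♗ · ♔ ♗ ♘ ♖│1
  ─────────────────
  a b c d e f g h


d8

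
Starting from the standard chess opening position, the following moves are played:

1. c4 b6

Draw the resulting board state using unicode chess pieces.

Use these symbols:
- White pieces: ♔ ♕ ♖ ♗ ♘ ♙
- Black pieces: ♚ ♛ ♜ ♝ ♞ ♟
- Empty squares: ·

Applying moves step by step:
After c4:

♜ ♞ ♝ ♛ ♚ ♝ ♞ ♜
♟ ♟ ♟ ♟ ♟ ♟ ♟ ♟
· · · · · · · ·
· · · · · · · ·
· · ♙ · · · · ·
· · · · · · · ·
♙ ♙ · ♙ ♙ ♙ ♙ ♙
♖ ♘ ♗ ♕ ♔ ♗ ♘ ♖


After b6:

♜ ♞ ♝ ♛ ♚ ♝ ♞ ♜
♟ · ♟ ♟ ♟ ♟ ♟ ♟
· ♟ · · · · · ·
· · · · · · · ·
· · ♙ · · · · ·
· · · · · · · ·
♙ ♙ · ♙ ♙ ♙ ♙ ♙
♖ ♘ ♗ ♕ ♔ ♗ ♘ ♖



  a b c d e f g h
  ─────────────────
8│♜ ♞ ♝ ♛ ♚ ♝ ♞ ♜│8
7│♟ · ♟ ♟ ♟ ♟ ♟ ♟│7
6│· ♟ · · · · · ·│6
5│· · · · · · · ·│5
4│· · ♙ · · · · ·│4
3│· · · · · · · ·│3
2│♙ ♙ · ♙ ♙ ♙ ♙ ♙│2
1│♖ ♘ ♗ ♕ ♔ ♗ ♘ ♖│1
  ─────────────────
  a b c d e f g h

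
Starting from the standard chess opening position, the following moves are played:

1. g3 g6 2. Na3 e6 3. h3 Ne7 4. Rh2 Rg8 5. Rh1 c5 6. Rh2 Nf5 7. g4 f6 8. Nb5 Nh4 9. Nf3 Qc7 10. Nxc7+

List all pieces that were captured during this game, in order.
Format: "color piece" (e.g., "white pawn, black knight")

Tracking captures:
  Nxc7+: captured black queen

black queen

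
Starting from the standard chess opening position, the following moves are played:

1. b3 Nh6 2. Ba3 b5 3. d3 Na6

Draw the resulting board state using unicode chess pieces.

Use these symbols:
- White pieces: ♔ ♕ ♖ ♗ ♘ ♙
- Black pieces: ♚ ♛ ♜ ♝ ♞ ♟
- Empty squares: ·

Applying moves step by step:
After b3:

♜ ♞ ♝ ♛ ♚ ♝ ♞ ♜
♟ ♟ ♟ ♟ ♟ ♟ ♟ ♟
· · · · · · · ·
· · · · · · · ·
· · · · · · · ·
· ♙ · · · · · ·
♙ · ♙ ♙ ♙ ♙ ♙ ♙
♖ ♘ ♗ ♕ ♔ ♗ ♘ ♖


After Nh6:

♜ ♞ ♝ ♛ ♚ ♝ · ♜
♟ ♟ ♟ ♟ ♟ ♟ ♟ ♟
· · · · · · · ♞
· · · · · · · ·
· · · · · · · ·
· ♙ · · · · · ·
♙ · ♙ ♙ ♙ ♙ ♙ ♙
♖ ♘ ♗ ♕ ♔ ♗ ♘ ♖


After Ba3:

♜ ♞ ♝ ♛ ♚ ♝ · ♜
♟ ♟ ♟ ♟ ♟ ♟ ♟ ♟
· · · · · · · ♞
· · · · · · · ·
· · · · · · · ·
♗ ♙ · · · · · ·
♙ · ♙ ♙ ♙ ♙ ♙ ♙
♖ ♘ · ♕ ♔ ♗ ♘ ♖


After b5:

♜ ♞ ♝ ♛ ♚ ♝ · ♜
♟ · ♟ ♟ ♟ ♟ ♟ ♟
· · · · · · · ♞
· ♟ · · · · · ·
· · · · · · · ·
♗ ♙ · · · · · ·
♙ · ♙ ♙ ♙ ♙ ♙ ♙
♖ ♘ · ♕ ♔ ♗ ♘ ♖


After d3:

♜ ♞ ♝ ♛ ♚ ♝ · ♜
♟ · ♟ ♟ ♟ ♟ ♟ ♟
· · · · · · · ♞
· ♟ · · · · · ·
· · · · · · · ·
♗ ♙ · ♙ · · · ·
♙ · ♙ · ♙ ♙ ♙ ♙
♖ ♘ · ♕ ♔ ♗ ♘ ♖


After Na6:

♜ · ♝ ♛ ♚ ♝ · ♜
♟ · ♟ ♟ ♟ ♟ ♟ ♟
♞ · · · · · · ♞
· ♟ · · · · · ·
· · · · · · · ·
♗ ♙ · ♙ · · · ·
♙ · ♙ · ♙ ♙ ♙ ♙
♖ ♘ · ♕ ♔ ♗ ♘ ♖



  a b c d e f g h
  ─────────────────
8│♜ · ♝ ♛ ♚ ♝ · ♜│8
7│♟ · ♟ ♟ ♟ ♟ ♟ ♟│7
6│♞ · · · · · · ♞│6
5│· ♟ · · · · · ·│5
4│· · · · · · · ·│4
3│♗ ♙ · ♙ · · · ·│3
2│♙ · ♙ · ♙ ♙ ♙ ♙│2
1│♖ ♘ · ♕ ♔ ♗ ♘ ♖│1
  ─────────────────
  a b c d e f g h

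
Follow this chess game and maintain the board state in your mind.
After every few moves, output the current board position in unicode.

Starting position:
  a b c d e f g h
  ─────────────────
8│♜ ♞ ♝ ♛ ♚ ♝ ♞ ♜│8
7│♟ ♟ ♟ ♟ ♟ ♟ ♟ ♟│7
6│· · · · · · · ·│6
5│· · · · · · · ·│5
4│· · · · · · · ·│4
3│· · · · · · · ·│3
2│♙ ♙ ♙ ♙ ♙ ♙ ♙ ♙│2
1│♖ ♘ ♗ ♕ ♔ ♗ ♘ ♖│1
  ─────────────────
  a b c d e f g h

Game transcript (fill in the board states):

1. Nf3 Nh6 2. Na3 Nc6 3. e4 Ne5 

  a b c d e f g h
  ─────────────────
8│♜ · ♝ ♛ ♚ ♝ · ♜│8
7│♟ ♟ ♟ ♟ ♟ ♟ ♟ ♟│7
6│· · · · · · · ♞│6
5│· · · · ♞ · · ·│5
4│· · · · ♙ · · ·│4
3│♘ · · · · ♘ · ·│3
2│♙ ♙ ♙ ♙ · ♙ ♙ ♙│2
1│♖ · ♗ ♕ ♔ ♗ · ♖│1
  ─────────────────
  a b c d e f g h

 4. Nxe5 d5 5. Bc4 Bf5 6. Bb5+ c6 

  a b c d e f g h
  ─────────────────
8│♜ · · ♛ ♚ ♝ · ♜│8
7│♟ ♟ · · ♟ ♟ ♟ ♟│7
6│· · ♟ · · · · ♞│6
5│· ♗ · ♟ ♘ ♝ · ·│5
4│· · · · ♙ · · ·│4
3│♘ · · · · · · ·│3
2│♙ ♙ ♙ ♙ · ♙ ♙ ♙│2
1│♖ · ♗ ♕ ♔ · · ♖│1
  ─────────────────
  a b c d e f g h

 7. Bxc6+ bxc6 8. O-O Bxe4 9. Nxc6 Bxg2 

  a b c d e f g h
  ─────────────────
8│♜ · · ♛ ♚ ♝ · ♜│8
7│♟ · · · ♟ ♟ ♟ ♟│7
6│· · ♘ · · · · ♞│6
5│· · · ♟ · · · ·│5
4│· · · · · · · ·│4
3│♘ · · · · · · ·│3
2│♙ ♙ ♙ ♙ · ♙ ♝ ♙│2
1│♖ · ♗ ♕ · ♖ ♔ ·│1
  ─────────────────
  a b c d e f g h

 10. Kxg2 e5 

  a b c d e f g h
  ─────────────────
8│♜ · · ♛ ♚ ♝ · ♜│8
7│♟ · · · · ♟ ♟ ♟│7
6│· · ♘ · · · · ♞│6
5│· · · ♟ ♟ · · ·│5
4│· · · · · · · ·│4
3│♘ · · · · · · ·│3
2│♙ ♙ ♙ ♙ · ♙ ♔ ♙│2
1│♖ · ♗ ♕ · ♖ · ·│1
  ─────────────────
  a b c d e f g h


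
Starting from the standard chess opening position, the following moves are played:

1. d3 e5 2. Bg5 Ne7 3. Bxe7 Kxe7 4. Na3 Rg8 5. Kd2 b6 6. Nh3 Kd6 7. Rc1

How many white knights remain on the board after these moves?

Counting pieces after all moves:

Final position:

  a b c d e f g h
  ─────────────────
8│♜ ♞ ♝ ♛ · ♝ ♜ ·│8
7│♟ · ♟ ♟ · ♟ ♟ ♟│7
6│· ♟ · ♚ · · · ·│6
5│· · · · ♟ · · ·│5
4│· · · · · · · ·│4
3│♘ · · ♙ · · · ♘│3
2│♙ ♙ ♙ ♔ ♙ ♙ ♙ ♙│2
1│· · ♖ ♕ · ♗ · ♖│1
  ─────────────────
  a b c d e f g h


2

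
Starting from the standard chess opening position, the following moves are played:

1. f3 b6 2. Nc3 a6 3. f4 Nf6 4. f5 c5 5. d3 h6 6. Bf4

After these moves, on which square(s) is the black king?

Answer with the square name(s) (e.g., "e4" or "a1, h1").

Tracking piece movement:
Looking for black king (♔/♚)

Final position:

  a b c d e f g h
  ─────────────────
8│♜ ♞ ♝ ♛ ♚ ♝ · ♜│8
7│· · · ♟ ♟ ♟ ♟ ·│7
6│♟ ♟ · · · ♞ · ♟│6
5│· · ♟ · · ♙ · ·│5
4│· · · · · ♗ · ·│4
3│· · ♘ ♙ · · · ·│3
2│♙ ♙ ♙ · ♙ · ♙ ♙│2
1│♖ · · ♕ ♔ ♗ ♘ ♖│1
  ─────────────────
  a b c d e f g h


e8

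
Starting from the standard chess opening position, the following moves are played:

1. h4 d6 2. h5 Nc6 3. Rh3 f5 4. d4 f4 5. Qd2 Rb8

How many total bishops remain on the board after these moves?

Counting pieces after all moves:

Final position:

  a b c d e f g h
  ─────────────────
8│· ♜ ♝ ♛ ♚ ♝ ♞ ♜│8
7│♟ ♟ ♟ · ♟ · ♟ ♟│7
6│· · ♞ ♟ · · · ·│6
5│· · · · · · · ♙│5
4│· · · ♙ · ♟ · ·│4
3│· · · · · · · ♖│3
2│♙ ♙ ♙ ♕ ♙ ♙ ♙ ·│2
1│♖ ♘ ♗ · ♔ ♗ ♘ ·│1
  ─────────────────
  a b c d e f g h


4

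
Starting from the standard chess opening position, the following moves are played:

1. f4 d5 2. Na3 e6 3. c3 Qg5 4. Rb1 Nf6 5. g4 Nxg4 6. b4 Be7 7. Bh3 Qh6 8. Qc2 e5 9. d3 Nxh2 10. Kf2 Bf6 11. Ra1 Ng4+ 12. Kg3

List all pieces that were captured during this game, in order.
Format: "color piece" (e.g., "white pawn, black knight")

Tracking captures:
  Nxg4: captured white pawn
  Nxh2: captured white pawn

white pawn, white pawn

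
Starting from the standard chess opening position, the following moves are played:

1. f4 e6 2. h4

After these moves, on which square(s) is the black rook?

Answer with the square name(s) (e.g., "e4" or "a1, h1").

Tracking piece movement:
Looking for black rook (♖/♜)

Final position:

  a b c d e f g h
  ─────────────────
8│♜ ♞ ♝ ♛ ♚ ♝ ♞ ♜│8
7│♟ ♟ ♟ ♟ · ♟ ♟ ♟│7
6│· · · · ♟ · · ·│6
5│· · · · · · · ·│5
4│· · · · · ♙ · ♙│4
3│· · · · · · · ·│3
2│♙ ♙ ♙ ♙ ♙ · ♙ ·│2
1│♖ ♘ ♗ ♕ ♔ ♗ ♘ ♖│1
  ─────────────────
  a b c d e f g h


a8, h8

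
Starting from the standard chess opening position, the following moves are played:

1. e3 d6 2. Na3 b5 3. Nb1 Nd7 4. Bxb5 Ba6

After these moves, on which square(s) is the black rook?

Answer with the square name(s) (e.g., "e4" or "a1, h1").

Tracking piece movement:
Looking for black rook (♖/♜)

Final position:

  a b c d e f g h
  ─────────────────
8│♜ · · ♛ ♚ ♝ ♞ ♜│8
7│♟ · ♟ ♞ ♟ ♟ ♟ ♟│7
6│♝ · · ♟ · · · ·│6
5│· ♗ · · · · · ·│5
4│· · · · · · · ·│4
3│· · · · ♙ · · ·│3
2│♙ ♙ ♙ ♙ · ♙ ♙ ♙│2
1│♖ ♘ ♗ ♕ ♔ · ♘ ♖│1
  ─────────────────
  a b c d e f g h


a8, h8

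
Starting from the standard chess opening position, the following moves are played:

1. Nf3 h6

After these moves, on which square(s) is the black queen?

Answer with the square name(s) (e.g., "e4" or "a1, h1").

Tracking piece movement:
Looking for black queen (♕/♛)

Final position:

  a b c d e f g h
  ─────────────────
8│♜ ♞ ♝ ♛ ♚ ♝ ♞ ♜│8
7│♟ ♟ ♟ ♟ ♟ ♟ ♟ ·│7
6│· · · · · · · ♟│6
5│· · · · · · · ·│5
4│· · · · · · · ·│4
3│· · · · · ♘ · ·│3
2│♙ ♙ ♙ ♙ ♙ ♙ ♙ ♙│2
1│♖ ♘ ♗ ♕ ♔ ♗ · ♖│1
  ─────────────────
  a b c d e f g h


d8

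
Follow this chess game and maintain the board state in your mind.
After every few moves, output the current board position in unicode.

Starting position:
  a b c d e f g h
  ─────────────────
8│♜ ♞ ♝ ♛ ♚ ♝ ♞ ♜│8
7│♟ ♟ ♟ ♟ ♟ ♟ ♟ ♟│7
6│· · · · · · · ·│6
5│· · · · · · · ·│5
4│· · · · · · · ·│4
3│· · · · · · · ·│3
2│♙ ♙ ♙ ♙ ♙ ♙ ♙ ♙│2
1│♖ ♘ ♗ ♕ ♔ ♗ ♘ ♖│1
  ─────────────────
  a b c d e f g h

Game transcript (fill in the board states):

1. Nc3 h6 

  a b c d e f g h
  ─────────────────
8│♜ ♞ ♝ ♛ ♚ ♝ ♞ ♜│8
7│♟ ♟ ♟ ♟ ♟ ♟ ♟ ·│7
6│· · · · · · · ♟│6
5│· · · · · · · ·│5
4│· · · · · · · ·│4
3│· · ♘ · · · · ·│3
2│♙ ♙ ♙ ♙ ♙ ♙ ♙ ♙│2
1│♖ · ♗ ♕ ♔ ♗ ♘ ♖│1
  ─────────────────
  a b c d e f g h

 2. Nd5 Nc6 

  a b c d e f g h
  ─────────────────
8│♜ · ♝ ♛ ♚ ♝ ♞ ♜│8
7│♟ ♟ ♟ ♟ ♟ ♟ ♟ ·│7
6│· · ♞ · · · · ♟│6
5│· · · ♘ · · · ·│5
4│· · · · · · · ·│4
3│· · · · · · · ·│3
2│♙ ♙ ♙ ♙ ♙ ♙ ♙ ♙│2
1│♖ · ♗ ♕ ♔ ♗ ♘ ♖│1
  ─────────────────
  a b c d e f g h

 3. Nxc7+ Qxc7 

  a b c d e f g h
  ─────────────────
8│♜ · ♝ · ♚ ♝ ♞ ♜│8
7│♟ ♟ ♛ ♟ ♟ ♟ ♟ ·│7
6│· · ♞ · · · · ♟│6
5│· · · · · · · ·│5
4│· · · · · · · ·│4
3│· · · · · · · ·│3
2│♙ ♙ ♙ ♙ ♙ ♙ ♙ ♙│2
1│♖ · ♗ ♕ ♔ ♗ ♘ ♖│1
  ─────────────────
  a b c d e f g h



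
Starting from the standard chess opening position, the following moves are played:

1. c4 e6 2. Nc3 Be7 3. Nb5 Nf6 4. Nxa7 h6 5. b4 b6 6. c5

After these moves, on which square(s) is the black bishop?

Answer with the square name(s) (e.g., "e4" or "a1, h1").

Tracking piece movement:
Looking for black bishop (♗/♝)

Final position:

  a b c d e f g h
  ─────────────────
8│♜ ♞ ♝ ♛ ♚ · · ♜│8
7│♘ · ♟ ♟ ♝ ♟ ♟ ·│7
6│· ♟ · · ♟ ♞ · ♟│6
5│· · ♙ · · · · ·│5
4│· ♙ · · · · · ·│4
3│· · · · · · · ·│3
2│♙ · · ♙ ♙ ♙ ♙ ♙│2
1│♖ · ♗ ♕ ♔ ♗ ♘ ♖│1
  ─────────────────
  a b c d e f g h


c8, e7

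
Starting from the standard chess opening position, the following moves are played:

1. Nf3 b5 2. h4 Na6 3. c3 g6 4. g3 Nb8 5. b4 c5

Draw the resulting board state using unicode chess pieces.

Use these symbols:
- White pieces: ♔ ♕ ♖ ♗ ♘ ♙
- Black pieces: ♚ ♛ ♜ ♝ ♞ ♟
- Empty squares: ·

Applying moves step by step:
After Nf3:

♜ ♞ ♝ ♛ ♚ ♝ ♞ ♜
♟ ♟ ♟ ♟ ♟ ♟ ♟ ♟
· · · · · · · ·
· · · · · · · ·
· · · · · · · ·
· · · · · ♘ · ·
♙ ♙ ♙ ♙ ♙ ♙ ♙ ♙
♖ ♘ ♗ ♕ ♔ ♗ · ♖


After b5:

♜ ♞ ♝ ♛ ♚ ♝ ♞ ♜
♟ · ♟ ♟ ♟ ♟ ♟ ♟
· · · · · · · ·
· ♟ · · · · · ·
· · · · · · · ·
· · · · · ♘ · ·
♙ ♙ ♙ ♙ ♙ ♙ ♙ ♙
♖ ♘ ♗ ♕ ♔ ♗ · ♖


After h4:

♜ ♞ ♝ ♛ ♚ ♝ ♞ ♜
♟ · ♟ ♟ ♟ ♟ ♟ ♟
· · · · · · · ·
· ♟ · · · · · ·
· · · · · · · ♙
· · · · · ♘ · ·
♙ ♙ ♙ ♙ ♙ ♙ ♙ ·
♖ ♘ ♗ ♕ ♔ ♗ · ♖


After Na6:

♜ · ♝ ♛ ♚ ♝ ♞ ♜
♟ · ♟ ♟ ♟ ♟ ♟ ♟
♞ · · · · · · ·
· ♟ · · · · · ·
· · · · · · · ♙
· · · · · ♘ · ·
♙ ♙ ♙ ♙ ♙ ♙ ♙ ·
♖ ♘ ♗ ♕ ♔ ♗ · ♖


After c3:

♜ · ♝ ♛ ♚ ♝ ♞ ♜
♟ · ♟ ♟ ♟ ♟ ♟ ♟
♞ · · · · · · ·
· ♟ · · · · · ·
· · · · · · · ♙
· · ♙ · · ♘ · ·
♙ ♙ · ♙ ♙ ♙ ♙ ·
♖ ♘ ♗ ♕ ♔ ♗ · ♖


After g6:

♜ · ♝ ♛ ♚ ♝ ♞ ♜
♟ · ♟ ♟ ♟ ♟ · ♟
♞ · · · · · ♟ ·
· ♟ · · · · · ·
· · · · · · · ♙
· · ♙ · · ♘ · ·
♙ ♙ · ♙ ♙ ♙ ♙ ·
♖ ♘ ♗ ♕ ♔ ♗ · ♖


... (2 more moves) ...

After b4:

♜ ♞ ♝ ♛ ♚ ♝ ♞ ♜
♟ · ♟ ♟ ♟ ♟ · ♟
· · · · · · ♟ ·
· ♟ · · · · · ·
· ♙ · · · · · ♙
· · ♙ · · ♘ ♙ ·
♙ · · ♙ ♙ ♙ · ·
♖ ♘ ♗ ♕ ♔ ♗ · ♖


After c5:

♜ ♞ ♝ ♛ ♚ ♝ ♞ ♜
♟ · · ♟ ♟ ♟ · ♟
· · · · · · ♟ ·
· ♟ ♟ · · · · ·
· ♙ · · · · · ♙
· · ♙ · · ♘ ♙ ·
♙ · · ♙ ♙ ♙ · ·
♖ ♘ ♗ ♕ ♔ ♗ · ♖



  a b c d e f g h
  ─────────────────
8│♜ ♞ ♝ ♛ ♚ ♝ ♞ ♜│8
7│♟ · · ♟ ♟ ♟ · ♟│7
6│· · · · · · ♟ ·│6
5│· ♟ ♟ · · · · ·│5
4│· ♙ · · · · · ♙│4
3│· · ♙ · · ♘ ♙ ·│3
2│♙ · · ♙ ♙ ♙ · ·│2
1│♖ ♘ ♗ ♕ ♔ ♗ · ♖│1
  ─────────────────
  a b c d e f g h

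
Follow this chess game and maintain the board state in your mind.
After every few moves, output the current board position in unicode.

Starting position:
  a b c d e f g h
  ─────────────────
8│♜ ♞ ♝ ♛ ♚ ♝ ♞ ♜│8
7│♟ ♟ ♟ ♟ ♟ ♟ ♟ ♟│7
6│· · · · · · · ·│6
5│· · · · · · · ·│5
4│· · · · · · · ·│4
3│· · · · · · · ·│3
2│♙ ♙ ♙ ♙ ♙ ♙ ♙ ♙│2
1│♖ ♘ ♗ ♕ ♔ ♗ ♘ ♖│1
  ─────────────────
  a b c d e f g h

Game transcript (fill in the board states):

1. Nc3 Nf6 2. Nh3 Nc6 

  a b c d e f g h
  ─────────────────
8│♜ · ♝ ♛ ♚ ♝ · ♜│8
7│♟ ♟ ♟ ♟ ♟ ♟ ♟ ♟│7
6│· · ♞ · · ♞ · ·│6
5│· · · · · · · ·│5
4│· · · · · · · ·│4
3│· · ♘ · · · · ♘│3
2│♙ ♙ ♙ ♙ ♙ ♙ ♙ ♙│2
1│♖ · ♗ ♕ ♔ ♗ · ♖│1
  ─────────────────
  a b c d e f g h

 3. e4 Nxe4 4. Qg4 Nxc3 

  a b c d e f g h
  ─────────────────
8│♜ · ♝ ♛ ♚ ♝ · ♜│8
7│♟ ♟ ♟ ♟ ♟ ♟ ♟ ♟│7
6│· · ♞ · · · · ·│6
5│· · · · · · · ·│5
4│· · · · · · ♕ ·│4
3│· · ♞ · · · · ♘│3
2│♙ ♙ ♙ ♙ · ♙ ♙ ♙│2
1│♖ · ♗ · ♔ ♗ · ♖│1
  ─────────────────
  a b c d e f g h

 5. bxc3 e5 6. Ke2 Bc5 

  a b c d e f g h
  ─────────────────
8│♜ · ♝ ♛ ♚ · · ♜│8
7│♟ ♟ ♟ ♟ · ♟ ♟ ♟│7
6│· · ♞ · · · · ·│6
5│· · ♝ · ♟ · · ·│5
4│· · · · · · ♕ ·│4
3│· · ♙ · · · · ♘│3
2│♙ · ♙ ♙ ♔ ♙ ♙ ♙│2
1│♖ · ♗ · · ♗ · ♖│1
  ─────────────────
  a b c d e f g h

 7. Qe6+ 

  a b c d e f g h
  ─────────────────
8│♜ · ♝ ♛ ♚ · · ♜│8
7│♟ ♟ ♟ ♟ · ♟ ♟ ♟│7
6│· · ♞ · ♕ · · ·│6
5│· · ♝ · ♟ · · ·│5
4│· · · · · · · ·│4
3│· · ♙ · · · · ♘│3
2│♙ · ♙ ♙ ♔ ♙ ♙ ♙│2
1│♖ · ♗ · · ♗ · ♖│1
  ─────────────────
  a b c d e f g h


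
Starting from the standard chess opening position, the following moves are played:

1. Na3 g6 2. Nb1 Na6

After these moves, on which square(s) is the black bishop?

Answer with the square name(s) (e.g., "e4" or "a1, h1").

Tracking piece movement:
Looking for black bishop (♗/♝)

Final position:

  a b c d e f g h
  ─────────────────
8│♜ · ♝ ♛ ♚ ♝ ♞ ♜│8
7│♟ ♟ ♟ ♟ ♟ ♟ · ♟│7
6│♞ · · · · · ♟ ·│6
5│· · · · · · · ·│5
4│· · · · · · · ·│4
3│· · · · · · · ·│3
2│♙ ♙ ♙ ♙ ♙ ♙ ♙ ♙│2
1│♖ ♘ ♗ ♕ ♔ ♗ ♘ ♖│1
  ─────────────────
  a b c d e f g h


c8, f8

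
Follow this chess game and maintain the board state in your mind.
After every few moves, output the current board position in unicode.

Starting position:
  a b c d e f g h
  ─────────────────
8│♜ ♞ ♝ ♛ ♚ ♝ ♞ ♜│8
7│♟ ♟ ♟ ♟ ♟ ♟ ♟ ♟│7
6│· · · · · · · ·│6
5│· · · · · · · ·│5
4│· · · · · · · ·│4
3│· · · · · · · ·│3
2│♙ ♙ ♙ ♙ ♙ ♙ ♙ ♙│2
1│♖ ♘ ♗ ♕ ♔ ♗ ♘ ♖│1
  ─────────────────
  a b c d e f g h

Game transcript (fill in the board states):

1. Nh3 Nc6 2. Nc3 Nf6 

  a b c d e f g h
  ─────────────────
8│♜ · ♝ ♛ ♚ ♝ · ♜│8
7│♟ ♟ ♟ ♟ ♟ ♟ ♟ ♟│7
6│· · ♞ · · ♞ · ·│6
5│· · · · · · · ·│5
4│· · · · · · · ·│4
3│· · ♘ · · · · ♘│3
2│♙ ♙ ♙ ♙ ♙ ♙ ♙ ♙│2
1│♖ · ♗ ♕ ♔ ♗ · ♖│1
  ─────────────────
  a b c d e f g h

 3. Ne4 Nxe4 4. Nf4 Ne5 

  a b c d e f g h
  ─────────────────
8│♜ · ♝ ♛ ♚ ♝ · ♜│8
7│♟ ♟ ♟ ♟ ♟ ♟ ♟ ♟│7
6│· · · · · · · ·│6
5│· · · · ♞ · · ·│5
4│· · · · ♞ ♘ · ·│4
3│· · · · · · · ·│3
2│♙ ♙ ♙ ♙ ♙ ♙ ♙ ♙│2
1│♖ · ♗ ♕ ♔ ♗ · ♖│1
  ─────────────────
  a b c d e f g h

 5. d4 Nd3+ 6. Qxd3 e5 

  a b c d e f g h
  ─────────────────
8│♜ · ♝ ♛ ♚ ♝ · ♜│8
7│♟ ♟ ♟ ♟ · ♟ ♟ ♟│7
6│· · · · · · · ·│6
5│· · · · ♟ · · ·│5
4│· · · ♙ ♞ ♘ · ·│4
3│· · · ♕ · · · ·│3
2│♙ ♙ ♙ · ♙ ♙ ♙ ♙│2
1│♖ · ♗ · ♔ ♗ · ♖│1
  ─────────────────
  a b c d e f g h

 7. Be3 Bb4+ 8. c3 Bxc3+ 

  a b c d e f g h
  ─────────────────
8│♜ · ♝ ♛ ♚ · · ♜│8
7│♟ ♟ ♟ ♟ · ♟ ♟ ♟│7
6│· · · · · · · ·│6
5│· · · · ♟ · · ·│5
4│· · · ♙ ♞ ♘ · ·│4
3│· · ♝ ♕ ♗ · · ·│3
2│♙ ♙ · · ♙ ♙ ♙ ♙│2
1│♖ · · · ♔ ♗ · ♖│1
  ─────────────────
  a b c d e f g h

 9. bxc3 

  a b c d e f g h
  ─────────────────
8│♜ · ♝ ♛ ♚ · · ♜│8
7│♟ ♟ ♟ ♟ · ♟ ♟ ♟│7
6│· · · · · · · ·│6
5│· · · · ♟ · · ·│5
4│· · · ♙ ♞ ♘ · ·│4
3│· · ♙ ♕ ♗ · · ·│3
2│♙ · · · ♙ ♙ ♙ ♙│2
1│♖ · · · ♔ ♗ · ♖│1
  ─────────────────
  a b c d e f g h


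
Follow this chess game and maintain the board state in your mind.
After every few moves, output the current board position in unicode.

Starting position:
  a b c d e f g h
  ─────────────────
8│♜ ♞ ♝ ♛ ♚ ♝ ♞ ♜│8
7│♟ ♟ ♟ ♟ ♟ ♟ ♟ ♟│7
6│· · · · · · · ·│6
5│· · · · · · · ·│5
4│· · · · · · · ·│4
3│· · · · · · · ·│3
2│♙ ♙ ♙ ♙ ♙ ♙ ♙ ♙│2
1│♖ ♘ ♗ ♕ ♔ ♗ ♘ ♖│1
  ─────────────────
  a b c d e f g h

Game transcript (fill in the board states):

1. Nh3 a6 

  a b c d e f g h
  ─────────────────
8│♜ ♞ ♝ ♛ ♚ ♝ ♞ ♜│8
7│· ♟ ♟ ♟ ♟ ♟ ♟ ♟│7
6│♟ · · · · · · ·│6
5│· · · · · · · ·│5
4│· · · · · · · ·│4
3│· · · · · · · ♘│3
2│♙ ♙ ♙ ♙ ♙ ♙ ♙ ♙│2
1│♖ ♘ ♗ ♕ ♔ ♗ · ♖│1
  ─────────────────
  a b c d e f g h

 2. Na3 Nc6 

  a b c d e f g h
  ─────────────────
8│♜ · ♝ ♛ ♚ ♝ ♞ ♜│8
7│· ♟ ♟ ♟ ♟ ♟ ♟ ♟│7
6│♟ · ♞ · · · · ·│6
5│· · · · · · · ·│5
4│· · · · · · · ·│4
3│♘ · · · · · · ♘│3
2│♙ ♙ ♙ ♙ ♙ ♙ ♙ ♙│2
1│♖ · ♗ ♕ ♔ ♗ · ♖│1
  ─────────────────
  a b c d e f g h

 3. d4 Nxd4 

  a b c d e f g h
  ─────────────────
8│♜ · ♝ ♛ ♚ ♝ ♞ ♜│8
7│· ♟ ♟ ♟ ♟ ♟ ♟ ♟│7
6│♟ · · · · · · ·│6
5│· · · · · · · ·│5
4│· · · ♞ · · · ·│4
3│♘ · · · · · · ♘│3
2│♙ ♙ ♙ · ♙ ♙ ♙ ♙│2
1│♖ · ♗ ♕ ♔ ♗ · ♖│1
  ─────────────────
  a b c d e f g h

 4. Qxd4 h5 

  a b c d e f g h
  ─────────────────
8│♜ · ♝ ♛ ♚ ♝ ♞ ♜│8
7│· ♟ ♟ ♟ ♟ ♟ ♟ ·│7
6│♟ · · · · · · ·│6
5│· · · · · · · ♟│5
4│· · · ♕ · · · ·│4
3│♘ · · · · · · ♘│3
2│♙ ♙ ♙ · ♙ ♙ ♙ ♙│2
1│♖ · ♗ · ♔ ♗ · ♖│1
  ─────────────────
  a b c d e f g h



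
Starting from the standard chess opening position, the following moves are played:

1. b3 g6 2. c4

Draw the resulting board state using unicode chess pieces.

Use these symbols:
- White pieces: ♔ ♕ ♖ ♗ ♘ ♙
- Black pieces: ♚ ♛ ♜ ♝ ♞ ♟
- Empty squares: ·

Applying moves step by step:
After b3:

♜ ♞ ♝ ♛ ♚ ♝ ♞ ♜
♟ ♟ ♟ ♟ ♟ ♟ ♟ ♟
· · · · · · · ·
· · · · · · · ·
· · · · · · · ·
· ♙ · · · · · ·
♙ · ♙ ♙ ♙ ♙ ♙ ♙
♖ ♘ ♗ ♕ ♔ ♗ ♘ ♖


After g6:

♜ ♞ ♝ ♛ ♚ ♝ ♞ ♜
♟ ♟ ♟ ♟ ♟ ♟ · ♟
· · · · · · ♟ ·
· · · · · · · ·
· · · · · · · ·
· ♙ · · · · · ·
♙ · ♙ ♙ ♙ ♙ ♙ ♙
♖ ♘ ♗ ♕ ♔ ♗ ♘ ♖


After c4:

♜ ♞ ♝ ♛ ♚ ♝ ♞ ♜
♟ ♟ ♟ ♟ ♟ ♟ · ♟
· · · · · · ♟ ·
· · · · · · · ·
· · ♙ · · · · ·
· ♙ · · · · · ·
♙ · · ♙ ♙ ♙ ♙ ♙
♖ ♘ ♗ ♕ ♔ ♗ ♘ ♖



  a b c d e f g h
  ─────────────────
8│♜ ♞ ♝ ♛ ♚ ♝ ♞ ♜│8
7│♟ ♟ ♟ ♟ ♟ ♟ · ♟│7
6│· · · · · · ♟ ·│6
5│· · · · · · · ·│5
4│· · ♙ · · · · ·│4
3│· ♙ · · · · · ·│3
2│♙ · · ♙ ♙ ♙ ♙ ♙│2
1│♖ ♘ ♗ ♕ ♔ ♗ ♘ ♖│1
  ─────────────────
  a b c d e f g h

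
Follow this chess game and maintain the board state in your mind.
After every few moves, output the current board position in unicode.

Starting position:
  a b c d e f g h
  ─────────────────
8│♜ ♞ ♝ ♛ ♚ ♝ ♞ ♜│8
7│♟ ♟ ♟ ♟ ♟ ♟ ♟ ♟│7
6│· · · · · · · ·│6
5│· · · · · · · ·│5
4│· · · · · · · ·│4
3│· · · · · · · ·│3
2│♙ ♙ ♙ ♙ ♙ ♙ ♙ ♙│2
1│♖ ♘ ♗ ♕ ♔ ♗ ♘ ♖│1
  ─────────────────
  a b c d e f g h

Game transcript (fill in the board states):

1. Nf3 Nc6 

  a b c d e f g h
  ─────────────────
8│♜ · ♝ ♛ ♚ ♝ ♞ ♜│8
7│♟ ♟ ♟ ♟ ♟ ♟ ♟ ♟│7
6│· · ♞ · · · · ·│6
5│· · · · · · · ·│5
4│· · · · · · · ·│4
3│· · · · · ♘ · ·│3
2│♙ ♙ ♙ ♙ ♙ ♙ ♙ ♙│2
1│♖ ♘ ♗ ♕ ♔ ♗ · ♖│1
  ─────────────────
  a b c d e f g h

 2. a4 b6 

  a b c d e f g h
  ─────────────────
8│♜ · ♝ ♛ ♚ ♝ ♞ ♜│8
7│♟ · ♟ ♟ ♟ ♟ ♟ ♟│7
6│· ♟ ♞ · · · · ·│6
5│· · · · · · · ·│5
4│♙ · · · · · · ·│4
3│· · · · · ♘ · ·│3
2│· ♙ ♙ ♙ ♙ ♙ ♙ ♙│2
1│♖ ♘ ♗ ♕ ♔ ♗ · ♖│1
  ─────────────────
  a b c d e f g h

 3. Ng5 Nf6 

  a b c d e f g h
  ─────────────────
8│♜ · ♝ ♛ ♚ ♝ · ♜│8
7│♟ · ♟ ♟ ♟ ♟ ♟ ♟│7
6│· ♟ ♞ · · ♞ · ·│6
5│· · · · · · ♘ ·│5
4│♙ · · · · · · ·│4
3│· · · · · · · ·│3
2│· ♙ ♙ ♙ ♙ ♙ ♙ ♙│2
1│♖ ♘ ♗ ♕ ♔ ♗ · ♖│1
  ─────────────────
  a b c d e f g h

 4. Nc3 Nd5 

  a b c d e f g h
  ─────────────────
8│♜ · ♝ ♛ ♚ ♝ · ♜│8
7│♟ · ♟ ♟ ♟ ♟ ♟ ♟│7
6│· ♟ ♞ · · · · ·│6
5│· · · ♞ · · ♘ ·│5
4│♙ · · · · · · ·│4
3│· · ♘ · · · · ·│3
2│· ♙ ♙ ♙ ♙ ♙ ♙ ♙│2
1│♖ · ♗ ♕ ♔ ♗ · ♖│1
  ─────────────────
  a b c d e f g h

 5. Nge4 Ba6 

  a b c d e f g h
  ─────────────────
8│♜ · · ♛ ♚ ♝ · ♜│8
7│♟ · ♟ ♟ ♟ ♟ ♟ ♟│7
6│♝ ♟ ♞ · · · · ·│6
5│· · · ♞ · · · ·│5
4│♙ · · · ♘ · · ·│4
3│· · ♘ · · · · ·│3
2│· ♙ ♙ ♙ ♙ ♙ ♙ ♙│2
1│♖ · ♗ ♕ ♔ ♗ · ♖│1
  ─────────────────
  a b c d e f g h

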